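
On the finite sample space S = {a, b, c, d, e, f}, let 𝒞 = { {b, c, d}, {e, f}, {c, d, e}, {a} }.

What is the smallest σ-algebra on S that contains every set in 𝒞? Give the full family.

Seed the family with 𝒞 together with ∅ and S: { {}, {a}, {e, f}, {b, c, d}, {c, d, e}, S }.
Round 1 adds 7:
  {a, b, f}  = ᶜ of {c, d, e}
  {a, e, f}  = ᶜ of {b, c, d}
  {a, b, c, d}  = ᶜ of {e, f}
  {a, c, d, e}  = {c, d, e} ∪ {a}
  {b, c, d, e}  = {c, d, e} ∪ {b, c, d}
  {c, d, e, f}  = {c, d, e} ∪ {e, f}
  {b, c, d, e, f}  = ᶜ of {a}
  (now 13)
Round 2. New:
  {a, b}  = ᶜ of {c, d, e, f}
  {a, f}  = ᶜ of {b, c, d, e}
  {b, f}  = ᶜ of {a, c, d, e}
  {a, b, e, f}  = {e, f} ∪ {a, b, f}
  {a, b, c, d, e}  = {c, d, e} ∪ {a, b, c, d}
  {a, b, c, d, f}  = {b, c, d} ∪ {a, b, f}
  {a, c, d, e, f}  = {c, d, e} ∪ {a, e, f}
  (now 20)
Round 3: +6 →
  {b}  = ᶜ of {a, c, d, e, f}
  {e}  = ᶜ of {a, b, c, d, f}
  {f}  = ᶜ of {a, b, c, d, e}
  {c, d}  = ᶜ of {a, b, e, f}
  {b, e, f}  = {e, f} ∪ {b, f}
  {b, c, d, f}  = {b, c, d} ∪ {b, f}
  (now 26)
Round 4 adds 6:
  {a, e}  = ᶜ of {b, c, d, f}
  {b, e}  = {b} ∪ {e}
  {a, b, e}  = {a, b} ∪ {e}
  {a, c, d}  = ᶜ of {b, e, f}
  {c, d, f}  = {c, d} ∪ {f}
  {a, c, d, f}  = {c, d} ∪ {a, f}
  (now 32)
Round 5: stable.

Hence σ(𝒞) has 32 members: { {}, {a}, {b}, {e}, {f}, {a, b}, {a, e}, {a, f}, {b, e}, {b, f}, {c, d}, {e, f}, {a, b, e}, {a, b, f}, {a, c, d}, {a, e, f}, {b, c, d}, {b, e, f}, {c, d, e}, {c, d, f}, {a, b, c, d}, {a, b, e, f}, {a, c, d, e}, {a, c, d, f}, {b, c, d, e}, {b, c, d, f}, {c, d, e, f}, {a, b, c, d, e}, {a, b, c, d, f}, {a, c, d, e, f}, {b, c, d, e, f}, S }.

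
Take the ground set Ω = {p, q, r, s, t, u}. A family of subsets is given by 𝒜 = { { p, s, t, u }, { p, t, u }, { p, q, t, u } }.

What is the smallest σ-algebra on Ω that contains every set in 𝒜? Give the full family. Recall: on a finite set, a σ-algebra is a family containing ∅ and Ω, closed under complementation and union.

σ(𝒜) = { {  }, { q }, { r }, { s }, { q, r }, { q, s }, { r, s }, { p, t, u }, { q, r, s }, { p, q, t, u }, { p, r, t, u }, { p, s, t, u }, { p, q, r, t, u }, { p, q, s, t, u }, { p, r, s, t, u }, Ω }

Working:
Take S₀ = 𝒜 ∪ {∅, Ω} = { {  }, { p, t, u }, { p, q, t, u }, { p, s, t, u }, Ω }.
Round 1: 4 new —
  { q, r }  = { p, s, t, u }ᶜ
  { r, s }  = { p, q, t, u }ᶜ
  { q, r, s }  = { p, t, u }ᶜ
  { p, q, s, t, u }  = { p, s, t, u } ∪ { p, q, t, u }
  (now 9)
Round 2 (3 new):
  { r }  = { p, q, s, t, u }ᶜ
  { p, q, r, t, u }  = { q, r } ∪ { p, t, u }
  { p, r, s, t, u }  = { r, s } ∪ { p, s, t, u }
  (now 12)
Round 3: +3 →
  { q }  = { p, r, s, t, u }ᶜ
  { s }  = { p, q, r, t, u }ᶜ
  { p, r, t, u }  = { r } ∪ { p, t, u }
  (now 15)
Round 4: 1 new —
  { q, s }  = { p, r, t, u }ᶜ
  (now 16)
Round 5: closed — nothing new.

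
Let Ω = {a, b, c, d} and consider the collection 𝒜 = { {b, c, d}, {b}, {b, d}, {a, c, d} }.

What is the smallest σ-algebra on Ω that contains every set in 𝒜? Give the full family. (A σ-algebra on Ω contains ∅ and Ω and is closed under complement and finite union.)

Answer: σ(𝒜) = { {}, {a}, {b}, {c}, {d}, {a, b}, {a, c}, {a, d}, {b, c}, {b, d}, {c, d}, {a, b, c}, {a, b, d}, {a, c, d}, {b, c, d}, Ω }

Derivation:
Seed the family with 𝒜 together with ∅ and Ω: { {}, {b}, {b, d}, {a, c, d}, {b, c, d}, Ω }.
Step 1 (2 new):
  {a}  = complement {b, c, d}
  {a, c}  = complement {b, d}
  |family| = 8
Step 2 (3 new):
  {a, b}  = {b} ∪ {a}
  {a, b, c}  = {b} ∪ {a, c}
  {a, b, d}  = {b, d} ∪ {a}
  |family| = 11
Step 3 adds 3:
  {c}  = complement {a, b, d}
  {d}  = complement {a, b, c}
  {c, d}  = complement {a, b}
  |family| = 14
Step 4 (2 new):
  {a, d}  = {d} ∪ {a}
  {b, c}  = {c} ∪ {b}
  |family| = 16
Step 5: stable.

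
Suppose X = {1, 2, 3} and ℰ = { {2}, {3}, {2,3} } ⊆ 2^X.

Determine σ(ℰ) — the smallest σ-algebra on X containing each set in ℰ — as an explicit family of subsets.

σ(ℰ) (8 sets): { {}, {1}, {2}, {3}, {1,2}, {1,3}, {2,3}, X }

Trace:
Begin from { {}, {2}, {3}, {2,3}, X } (that is, ℰ plus ∅ and X).
Pass 1: +3 →
  {1}  = {2,3}ᶜ
  {1,2}  = {3}ᶜ
  {1,3}  = {2}ᶜ
  (now 8)
Pass 2: closed — nothing new.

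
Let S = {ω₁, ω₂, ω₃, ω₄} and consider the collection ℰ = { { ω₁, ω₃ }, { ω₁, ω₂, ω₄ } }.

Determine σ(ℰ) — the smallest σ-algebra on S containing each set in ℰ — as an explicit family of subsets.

Answer: σ(ℰ) = { {  }, { ω₁ }, { ω₃ }, { ω₁, ω₃ }, { ω₂, ω₄ }, { ω₁, ω₂, ω₄ }, { ω₂, ω₃, ω₄ }, S }

Check:
Initial family (4 sets): { {  }, { ω₁, ω₃ }, { ω₁, ω₂, ω₄ }, S }.
Step 1: 2 new —
  { ω₃ }  = complement { ω₁, ω₂, ω₄ }
  { ω₂, ω₄ }  = complement { ω₁, ω₃ }
  |family| = 6
Step 2: 1 new —
  { ω₂, ω₃, ω₄ }  = { ω₃ } ∪ { ω₂, ω₄ }
  |family| = 7
Step 3. New:
  { ω₁ }  = complement { ω₂, ω₃, ω₄ }
  |family| = 8
Step 4: closed — nothing new.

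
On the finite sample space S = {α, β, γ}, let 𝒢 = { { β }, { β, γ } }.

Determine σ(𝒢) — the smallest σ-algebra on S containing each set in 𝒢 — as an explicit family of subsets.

|σ(𝒢)| = 8.  σ(𝒢) = { {}, { α }, { β }, { γ }, { α, β }, { α, γ }, { β, γ }, S }

Trace:
Start: 𝒢 ∪ {∅, S} = { {}, { β }, { β, γ }, S }.
Iteration 1 (2 new):
  { α }  = S∖{ β, γ }
  { α, γ }  = S∖{ β }
  |family| = 6
Iteration 2 adds 1:
  { α, β }  = { β } ∪ { α }
  |family| = 7
Iteration 3: 1 new —
  { γ }  = S∖{ α, β }
  |family| = 8
Iteration 4: no new sets; the family is a σ-algebra.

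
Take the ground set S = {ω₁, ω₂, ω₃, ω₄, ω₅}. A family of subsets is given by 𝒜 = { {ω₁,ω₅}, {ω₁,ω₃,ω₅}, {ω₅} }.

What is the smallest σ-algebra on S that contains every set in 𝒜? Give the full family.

σ(𝒜) (16 sets): { {}, {ω₁}, {ω₃}, {ω₅}, {ω₁,ω₃}, {ω₁,ω₅}, {ω₂,ω₄}, {ω₃,ω₅}, {ω₁,ω₂,ω₄}, {ω₁,ω₃,ω₅}, {ω₂,ω₃,ω₄}, {ω₂,ω₄,ω₅}, {ω₁,ω₂,ω₃,ω₄}, {ω₁,ω₂,ω₄,ω₅}, {ω₂,ω₃,ω₄,ω₅}, S }

Check:
Begin from { {}, {ω₅}, {ω₁,ω₅}, {ω₁,ω₃,ω₅}, S } (that is, 𝒜 plus ∅ and S).
Iteration 1. New:
  {ω₂,ω₄}  = {ω₁,ω₃,ω₅}ᶜ
  {ω₂,ω₃,ω₄}  = {ω₁,ω₅}ᶜ
  {ω₁,ω₂,ω₃,ω₄}  = {ω₅}ᶜ
  — 8 sets.
Iteration 2: +3 →
  {ω₂,ω₄,ω₅}  = {ω₂,ω₄} ∪ {ω₅}
  {ω₁,ω₂,ω₄,ω₅}  = {ω₂,ω₄} ∪ {ω₁,ω₅}
  {ω₂,ω₃,ω₄,ω₅}  = {ω₂,ω₃,ω₄} ∪ {ω₅}
  — 11 sets.
Iteration 3: +3 →
  {ω₁}  = {ω₂,ω₃,ω₄,ω₅}ᶜ
  {ω₃}  = {ω₁,ω₂,ω₄,ω₅}ᶜ
  {ω₁,ω₃}  = {ω₂,ω₄,ω₅}ᶜ
  — 14 sets.
Iteration 4: +2 →
  {ω₃,ω₅}  = {ω₃} ∪ {ω₅}
  {ω₁,ω₂,ω₄}  = {ω₂,ω₄} ∪ {ω₁}
  — 16 sets.
Iteration 5: no new sets; the family is a σ-algebra.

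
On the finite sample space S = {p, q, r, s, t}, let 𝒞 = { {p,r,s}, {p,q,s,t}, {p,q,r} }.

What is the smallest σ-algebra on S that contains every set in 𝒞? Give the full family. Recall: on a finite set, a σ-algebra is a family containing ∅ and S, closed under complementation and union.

σ(𝒞) = { {}, {p}, {q}, {r}, {s}, {t}, {p,q}, {p,r}, {p,s}, {p,t}, {q,r}, {q,s}, {q,t}, {r,s}, {r,t}, {s,t}, {p,q,r}, {p,q,s}, {p,q,t}, {p,r,s}, {p,r,t}, {p,s,t}, {q,r,s}, {q,r,t}, {q,s,t}, {r,s,t}, {p,q,r,s}, {p,q,r,t}, {p,q,s,t}, {p,r,s,t}, {q,r,s,t}, S }

Derivation:
Take S₀ = 𝒞 ∪ {∅, S} = { {}, {p,q,r}, {p,r,s}, {p,q,s,t}, S }.
Iteration 1 (4 new):
  {r}  = ᶜ of {p,q,s,t}
  {q,t}  = ᶜ of {p,r,s}
  {s,t}  = ᶜ of {p,q,r}
  {p,q,r,s}  = {p,r,s} ∪ {p,q,r}
  [9 total]
Iteration 2 adds 6:
  {t}  = ᶜ of {p,q,r,s}
  {q,r,t}  = {q,t} ∪ {r}
  {q,s,t}  = {q,t} ∪ {s,t}
  {r,s,t}  = {s,t} ∪ {r}
  {p,q,r,t}  = {q,t} ∪ {p,q,r}
  {p,r,s,t}  = {s,t} ∪ {p,r,s}
  [15 total]
Iteration 3 (7 new):
  {q}  = ᶜ of {p,r,s,t}
  {s}  = ᶜ of {p,q,r,t}
  {p,q}  = ᶜ of {r,s,t}
  {p,r}  = ᶜ of {q,s,t}
  {p,s}  = ᶜ of {q,r,t}
  {r,t}  = {r} ∪ {t}
  {q,r,s,t}  = {s,t} ∪ {q,r,t}
  [22 total]
Iteration 4. New:
  {p}  = ᶜ of {q,r,s,t}
  {q,r}  = {q} ∪ {r}
  {q,s}  = {q} ∪ {s}
  {r,s}  = {r} ∪ {s}
  {p,q,s}  = ᶜ of {r,t}
  {p,q,t}  = {q,t} ∪ {p,q}
  {p,r,t}  = {p,r} ∪ {r,t}
  {p,s,t}  = {s,t} ∪ {p,s}
  [30 total]
Iteration 5 (2 new):
  {p,t}  = {t} ∪ {p}
  {q,r,s}  = {r,s} ∪ {q}
  [32 total]
Iteration 6 adds nothing — fixpoint reached.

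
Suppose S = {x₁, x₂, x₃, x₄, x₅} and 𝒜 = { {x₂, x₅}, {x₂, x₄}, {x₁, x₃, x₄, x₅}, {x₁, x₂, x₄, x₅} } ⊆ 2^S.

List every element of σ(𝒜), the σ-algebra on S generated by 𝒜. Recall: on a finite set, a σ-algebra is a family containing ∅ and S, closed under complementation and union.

σ(𝒜) (32 sets): { {}, {x₁}, {x₂}, {x₃}, {x₄}, {x₅}, {x₁, x₂}, {x₁, x₃}, {x₁, x₄}, {x₁, x₅}, {x₂, x₃}, {x₂, x₄}, {x₂, x₅}, {x₃, x₄}, {x₃, x₅}, {x₄, x₅}, {x₁, x₂, x₃}, {x₁, x₂, x₄}, {x₁, x₂, x₅}, {x₁, x₃, x₄}, {x₁, x₃, x₅}, {x₁, x₄, x₅}, {x₂, x₃, x₄}, {x₂, x₃, x₅}, {x₂, x₄, x₅}, {x₃, x₄, x₅}, {x₁, x₂, x₃, x₄}, {x₁, x₂, x₃, x₅}, {x₁, x₂, x₄, x₅}, {x₁, x₃, x₄, x₅}, {x₂, x₃, x₄, x₅}, S }

Trace:
Start: 𝒜 ∪ {∅, S} = { {}, {x₂, x₄}, {x₂, x₅}, {x₁, x₂, x₄, x₅}, {x₁, x₃, x₄, x₅}, S }.
Round 1 (5 new):
  {x₂}  = {x₁, x₃, x₄, x₅}ᶜ
  {x₃}  = {x₁, x₂, x₄, x₅}ᶜ
  {x₁, x₃, x₄}  = {x₂, x₅}ᶜ
  {x₁, x₃, x₅}  = {x₂, x₄}ᶜ
  {x₂, x₄, x₅}  = {x₂, x₅} ∪ {x₂, x₄}
  (now 11)
Round 2. New:
  {x₁, x₃}  = {x₂, x₄, x₅}ᶜ
  {x₂, x₃}  = {x₂} ∪ {x₃}
  {x₂, x₃, x₄}  = {x₃} ∪ {x₂, x₄}
  {x₂, x₃, x₅}  = {x₂, x₅} ∪ {x₃}
  {x₁, x₂, x₃, x₄}  = {x₂} ∪ {x₁, x₃, x₄}
  {x₁, x₂, x₃, x₅}  = {x₂, x₅} ∪ {x₁, x₃, x₅}
  {x₂, x₃, x₄, x₅}  = {x₃} ∪ {x₂, x₄, x₅}
  (now 18)
Round 3 adds 7:
  {x₁}  = {x₂, x₃, x₄, x₅}ᶜ
  {x₄}  = {x₁, x₂, x₃, x₅}ᶜ
  {x₅}  = {x₁, x₂, x₃, x₄}ᶜ
  {x₁, x₄}  = {x₂, x₃, x₅}ᶜ
  {x₁, x₅}  = {x₂, x₃, x₄}ᶜ
  {x₁, x₂, x₃}  = {x₂, x₃} ∪ {x₁, x₃}
  {x₁, x₄, x₅}  = {x₂, x₃}ᶜ
  (now 25)
Round 4: 6 new —
  {x₁, x₂}  = {x₂} ∪ {x₁}
  {x₃, x₄}  = {x₃} ∪ {x₄}
  {x₃, x₅}  = {x₅} ∪ {x₃}
  {x₄, x₅}  = {x₁, x₂, x₃}ᶜ
  {x₁, x₂, x₄}  = {x₂} ∪ {x₁, x₄}
  {x₁, x₂, x₅}  = {x₂, x₅} ∪ {x₁, x₅}
  (now 31)
Round 5 (1 new):
  {x₃, x₄, x₅}  = {x₁, x₂}ᶜ
  (now 32)
Round 6: closed — nothing new.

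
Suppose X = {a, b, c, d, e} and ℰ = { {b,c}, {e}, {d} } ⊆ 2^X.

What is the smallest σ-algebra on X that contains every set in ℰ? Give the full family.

Seed the family with ℰ together with ∅ and X: { {}, {d}, {e}, {b,c}, X }.
Iteration 1 (6 new):
  {d,e}  = {d} ∪ {e}
  {a,d,e}  = complement {b,c}
  {b,c,d}  = {b,c} ∪ {d}
  {b,c,e}  = {b,c} ∪ {e}
  {a,b,c,d}  = complement {e}
  {a,b,c,e}  = complement {d}
  (now 11)
Iteration 2 (4 new):
  {a,d}  = complement {b,c,e}
  {a,e}  = complement {b,c,d}
  {a,b,c}  = complement {d,e}
  {b,c,d,e}  = {b,c,d} ∪ {e}
  (now 15)
Iteration 3: 1 new —
  {a}  = complement {b,c,d,e}
  (now 16)
Iteration 4: no new sets; the family is a σ-algebra.

Therefore σ(ℰ) = { {}, {a}, {d}, {e}, {a,d}, {a,e}, {b,c}, {d,e}, {a,b,c}, {a,d,e}, {b,c,d}, {b,c,e}, {a,b,c,d}, {a,b,c,e}, {b,c,d,e}, X } (|σ(ℰ)| = 16).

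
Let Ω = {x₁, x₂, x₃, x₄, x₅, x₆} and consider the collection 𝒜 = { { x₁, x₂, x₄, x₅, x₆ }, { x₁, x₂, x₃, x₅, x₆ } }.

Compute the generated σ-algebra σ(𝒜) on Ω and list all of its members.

|σ(𝒜)| = 8.  σ(𝒜) = { ∅, { x₃ }, { x₄ }, { x₃, x₄ }, { x₁, x₂, x₅, x₆ }, { x₁, x₂, x₃, x₅, x₆ }, { x₁, x₂, x₄, x₅, x₆ }, Ω }

Derivation:
Seed the family with 𝒜 together with ∅ and Ω: { ∅, { x₁, x₂, x₃, x₅, x₆ }, { x₁, x₂, x₄, x₅, x₆ }, Ω }.
Round 1 (2 new):
  { x₃ }  = { x₁, x₂, x₄, x₅, x₆ }ᶜ
  { x₄ }  = { x₁, x₂, x₃, x₅, x₆ }ᶜ
  |family| = 6
Round 2 (1 new):
  { x₃, x₄ }  = { x₃ } ∪ { x₄ }
  |family| = 7
Round 3. New:
  { x₁, x₂, x₅, x₆ }  = { x₃, x₄ }ᶜ
  |family| = 8
Round 4: stable.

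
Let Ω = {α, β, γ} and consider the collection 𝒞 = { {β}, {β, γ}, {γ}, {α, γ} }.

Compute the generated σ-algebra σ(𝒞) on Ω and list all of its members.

σ(𝒞) = { {}, {α}, {β}, {γ}, {α, β}, {α, γ}, {β, γ}, Ω }

Derivation:
Begin from { {}, {β}, {γ}, {α, γ}, {β, γ}, Ω } (that is, 𝒞 plus ∅ and Ω).
Step 1: +2 →
  {α}  = complement {β, γ}
  {α, β}  = complement {γ}
  (now 8)
After Step 2 the family is unchanged; done.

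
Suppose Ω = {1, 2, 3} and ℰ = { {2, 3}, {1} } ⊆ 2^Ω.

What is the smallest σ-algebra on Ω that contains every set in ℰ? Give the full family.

Answer: σ(ℰ) = { {}, {1}, {2, 3}, Ω }

Check:
Begin from { {}, {1}, {2, 3}, Ω } (that is, ℰ plus ∅ and Ω).
Round 1: no new sets; the family is a σ-algebra.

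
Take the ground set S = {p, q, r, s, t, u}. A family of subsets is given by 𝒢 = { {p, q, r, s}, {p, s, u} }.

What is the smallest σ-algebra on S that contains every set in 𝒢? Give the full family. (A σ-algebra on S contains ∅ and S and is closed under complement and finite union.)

|σ(𝒢)| = 16.  σ(𝒢) = { {}, {t}, {u}, {p, s}, {q, r}, {t, u}, {p, s, t}, {p, s, u}, {q, r, t}, {q, r, u}, {p, q, r, s}, {p, s, t, u}, {q, r, t, u}, {p, q, r, s, t}, {p, q, r, s, u}, S }

Trace:
Start: 𝒢 ∪ {∅, S} = { {}, {p, s, u}, {p, q, r, s}, S }.
Iteration 1: +3 →
  {t, u}  = {p, q, r, s}ᶜ
  {q, r, t}  = {p, s, u}ᶜ
  {p, q, r, s, u}  = {p, s, u} ∪ {p, q, r, s}
  — 7 sets.
Iteration 2 adds 4:
  {t}  = {p, q, r, s, u}ᶜ
  {p, s, t, u}  = {t, u} ∪ {p, s, u}
  {q, r, t, u}  = {q, r, t} ∪ {t, u}
  {p, q, r, s, t}  = {q, r, t} ∪ {p, q, r, s}
  — 11 sets.
Iteration 3: 3 new —
  {u}  = {p, q, r, s, t}ᶜ
  {p, s}  = {q, r, t, u}ᶜ
  {q, r}  = {p, s, t, u}ᶜ
  — 14 sets.
Iteration 4 (2 new):
  {p, s, t}  = {p, s} ∪ {t}
  {q, r, u}  = {q, r} ∪ {u}
  — 16 sets.
Iteration 5: closed — nothing new.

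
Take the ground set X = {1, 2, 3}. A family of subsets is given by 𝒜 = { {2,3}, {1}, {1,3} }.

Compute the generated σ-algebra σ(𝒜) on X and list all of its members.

Seed the family with 𝒜 together with ∅ and X: { {}, {1}, {1,3}, {2,3}, X }.
Iteration 1 (1 new):
  {2}  = ᶜ of {1,3}
  [6 total]
Iteration 2: 1 new —
  {1,2}  = {2} ∪ {1}
  [7 total]
Iteration 3: +1 →
  {3}  = ᶜ of {1,2}
  [8 total]
Iteration 4: no new sets; the family is a σ-algebra.

Therefore σ(𝒜) = { {}, {1}, {2}, {3}, {1,2}, {1,3}, {2,3}, X } (|σ(𝒜)| = 8).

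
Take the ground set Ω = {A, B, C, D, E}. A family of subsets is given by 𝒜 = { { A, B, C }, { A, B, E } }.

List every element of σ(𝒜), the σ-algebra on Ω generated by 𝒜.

Seed the family with 𝒜 together with ∅ and Ω: { {  }, { A, B, C }, { A, B, E }, Ω }.
Step 1: 3 new —
  { C, D }  = { A, B, E }ᶜ
  { D, E }  = { A, B, C }ᶜ
  { A, B, C, E }  = { A, B, C } ∪ { A, B, E }
  [7 total]
Step 2 (4 new):
  { D }  = { A, B, C, E }ᶜ
  { C, D, E }  = { D, E } ∪ { C, D }
  { A, B, C, D }  = { C, D } ∪ { A, B, C }
  { A, B, D, E }  = { D, E } ∪ { A, B, E }
  [11 total]
Step 3: +3 →
  { C }  = { A, B, D, E }ᶜ
  { E }  = { A, B, C, D }ᶜ
  { A, B }  = { C, D, E }ᶜ
  [14 total]
Step 4: +2 →
  { C, E }  = { C } ∪ { E }
  { A, B, D }  = { A, B } ∪ { D }
  [16 total]
Step 5: closed — nothing new.

Therefore σ(𝒜) = { {  }, { C }, { D }, { E }, { A, B }, { C, D }, { C, E }, { D, E }, { A, B, C }, { A, B, D }, { A, B, E }, { C, D, E }, { A, B, C, D }, { A, B, C, E }, { A, B, D, E }, Ω } (|σ(𝒜)| = 16).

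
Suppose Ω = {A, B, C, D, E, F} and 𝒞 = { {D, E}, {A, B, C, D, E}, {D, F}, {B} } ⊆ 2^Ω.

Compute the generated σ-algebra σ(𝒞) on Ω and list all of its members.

Take S₀ = 𝒞 ∪ {∅, Ω} = { {}, {B}, {D, E}, {D, F}, {A, B, C, D, E}, Ω }.
Round 1 (7 new):
  {F}  = complement {A, B, C, D, E}
  {B, D, E}  = {D, E} ∪ {B}
  {B, D, F}  = {B} ∪ {D, F}
  {D, E, F}  = {D, E} ∪ {D, F}
  {A, B, C, E}  = complement {D, F}
  {A, B, C, F}  = complement {D, E}
  {A, C, D, E, F}  = complement {B}
  — 13 sets.
Round 2. New:
  {B, F}  = {B} ∪ {F}
  {A, B, C}  = complement {D, E, F}
  {A, C, E}  = complement {B, D, F}
  {A, C, F}  = complement {B, D, E}
  {B, D, E, F}  = {B, D, F} ∪ {D, E}
  {A, B, C, D, F}  = {B, D, F} ∪ {A, B, C, F}
  {A, B, C, E, F}  = {F} ∪ {A, B, C, E}
  — 20 sets.
Round 3: 6 new —
  {D}  = complement {A, B, C, E, F}
  {E}  = complement {A, B, C, D, F}
  {A, C}  = complement {B, D, E, F}
  {A, C, D, E}  = complement {B, F}
  {A, C, D, F}  = {A, C, F} ∪ {D, F}
  {A, C, E, F}  = {A, C, F} ∪ {A, C, E}
  — 26 sets.
Round 4 (6 new):
  {B, D}  = complement {A, C, E, F}
  {B, E}  = complement {A, C, D, F}
  {E, F}  = {F} ∪ {E}
  {A, C, D}  = {A, C} ∪ {D}
  {B, E, F}  = {B, F} ∪ {E}
  {A, B, C, D}  = {A, B, C} ∪ {D}
  — 32 sets.
Round 5: stable.

Therefore σ(𝒞) = { {}, {B}, {D}, {E}, {F}, {A, C}, {B, D}, {B, E}, {B, F}, {D, E}, {D, F}, {E, F}, {A, B, C}, {A, C, D}, {A, C, E}, {A, C, F}, {B, D, E}, {B, D, F}, {B, E, F}, {D, E, F}, {A, B, C, D}, {A, B, C, E}, {A, B, C, F}, {A, C, D, E}, {A, C, D, F}, {A, C, E, F}, {B, D, E, F}, {A, B, C, D, E}, {A, B, C, D, F}, {A, B, C, E, F}, {A, C, D, E, F}, Ω } (|σ(𝒞)| = 32).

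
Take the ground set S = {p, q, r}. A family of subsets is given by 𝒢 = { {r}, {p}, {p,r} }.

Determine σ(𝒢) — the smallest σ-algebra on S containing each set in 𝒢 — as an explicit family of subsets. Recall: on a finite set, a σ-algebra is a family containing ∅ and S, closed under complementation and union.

|σ(𝒢)| = 8.  σ(𝒢) = { ∅, {p}, {q}, {r}, {p,q}, {p,r}, {q,r}, S }

Check:
Take S₀ = 𝒢 ∪ {∅, S} = { ∅, {p}, {r}, {p,r}, S }.
Iteration 1: 3 new —
  {q}  = ᶜ of {p,r}
  {p,q}  = ᶜ of {r}
  {q,r}  = ᶜ of {p}
Iteration 2: already closed under ᶜ and ∪.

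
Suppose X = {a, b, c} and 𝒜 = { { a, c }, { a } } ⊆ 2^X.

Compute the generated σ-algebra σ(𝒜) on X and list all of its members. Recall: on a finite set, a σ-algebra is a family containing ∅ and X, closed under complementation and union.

Begin from { {  }, { a }, { a, c }, X } (that is, 𝒜 plus ∅ and X).
Pass 1 (2 new):
  { b }  = ᶜ of { a, c }
  { b, c }  = ᶜ of { a }
  (now 6)
Pass 2 adds 1:
  { a, b }  = { b } ∪ { a }
  (now 7)
Pass 3. New:
  { c }  = ᶜ of { a, b }
  (now 8)
Pass 4: closed — nothing new.

σ(𝒜) = { {  }, { a }, { b }, { c }, { a, b }, { a, c }, { b, c }, X }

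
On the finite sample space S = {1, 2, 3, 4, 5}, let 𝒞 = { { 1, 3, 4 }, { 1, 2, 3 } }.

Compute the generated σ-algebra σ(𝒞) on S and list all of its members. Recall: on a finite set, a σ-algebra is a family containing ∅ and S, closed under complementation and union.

Start: 𝒞 ∪ {∅, S} = { ∅, { 1, 2, 3 }, { 1, 3, 4 }, S }.
Step 1. New:
  { 2, 5 }  = S∖{ 1, 3, 4 }
  { 4, 5 }  = S∖{ 1, 2, 3 }
  { 1, 2, 3, 4 }  = { 1, 2, 3 } ∪ { 1, 3, 4 }
  — 7 sets.
Step 2: +4 →
  { 5 }  = S∖{ 1, 2, 3, 4 }
  { 2, 4, 5 }  = { 4, 5 } ∪ { 2, 5 }
  { 1, 2, 3, 5 }  = { 2, 5 } ∪ { 1, 2, 3 }
  { 1, 3, 4, 5 }  = { 4, 5 } ∪ { 1, 3, 4 }
  — 11 sets.
Step 3: +3 →
  { 2 }  = S∖{ 1, 3, 4, 5 }
  { 4 }  = S∖{ 1, 2, 3, 5 }
  { 1, 3 }  = S∖{ 2, 4, 5 }
  — 14 sets.
Step 4: 2 new —
  { 2, 4 }  = { 4 } ∪ { 2 }
  { 1, 3, 5 }  = { 1, 3 } ∪ { 5 }
  — 16 sets.
Step 5: no new sets; the family is a σ-algebra.

Therefore σ(𝒞) = { ∅, { 2 }, { 4 }, { 5 }, { 1, 3 }, { 2, 4 }, { 2, 5 }, { 4, 5 }, { 1, 2, 3 }, { 1, 3, 4 }, { 1, 3, 5 }, { 2, 4, 5 }, { 1, 2, 3, 4 }, { 1, 2, 3, 5 }, { 1, 3, 4, 5 }, S } (|σ(𝒞)| = 16).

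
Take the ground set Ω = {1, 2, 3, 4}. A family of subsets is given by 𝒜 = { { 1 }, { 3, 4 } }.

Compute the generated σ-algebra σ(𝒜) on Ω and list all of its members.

Seed the family with 𝒜 together with ∅ and Ω: { ∅, { 1 }, { 3, 4 }, Ω }.
Round 1 (3 new):
  { 1, 2 }  = Ω∖{ 3, 4 }
  { 1, 3, 4 }  = { 3, 4 } ∪ { 1 }
  { 2, 3, 4 }  = Ω∖{ 1 }
  — 7 sets.
Round 2: 1 new —
  { 2 }  = Ω∖{ 1, 3, 4 }
  — 8 sets.
Round 3: closed — nothing new.

Hence σ(𝒜) has 8 members: { ∅, { 1 }, { 2 }, { 1, 2 }, { 3, 4 }, { 1, 3, 4 }, { 2, 3, 4 }, Ω }.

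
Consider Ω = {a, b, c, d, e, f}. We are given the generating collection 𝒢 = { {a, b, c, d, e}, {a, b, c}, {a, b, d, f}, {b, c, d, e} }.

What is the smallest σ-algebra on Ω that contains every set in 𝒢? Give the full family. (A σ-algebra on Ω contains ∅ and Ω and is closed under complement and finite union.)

|σ(𝒢)| = 64.  σ(𝒢) = { ∅, {a}, {b}, {c}, {d}, {e}, {f}, {a, b}, {a, c}, {a, d}, {a, e}, {a, f}, {b, c}, {b, d}, {b, e}, {b, f}, {c, d}, {c, e}, {c, f}, {d, e}, {d, f}, {e, f}, {a, b, c}, {a, b, d}, {a, b, e}, {a, b, f}, {a, c, d}, {a, c, e}, {a, c, f}, {a, d, e}, {a, d, f}, {a, e, f}, {b, c, d}, {b, c, e}, {b, c, f}, {b, d, e}, {b, d, f}, {b, e, f}, {c, d, e}, {c, d, f}, {c, e, f}, {d, e, f}, {a, b, c, d}, {a, b, c, e}, {a, b, c, f}, {a, b, d, e}, {a, b, d, f}, {a, b, e, f}, {a, c, d, e}, {a, c, d, f}, {a, c, e, f}, {a, d, e, f}, {b, c, d, e}, {b, c, d, f}, {b, c, e, f}, {b, d, e, f}, {c, d, e, f}, {a, b, c, d, e}, {a, b, c, d, f}, {a, b, c, e, f}, {a, b, d, e, f}, {a, c, d, e, f}, {b, c, d, e, f}, Ω }

Check:
Start: 𝒢 ∪ {∅, Ω} = { ∅, {a, b, c}, {a, b, d, f}, {b, c, d, e}, {a, b, c, d, e}, Ω }.
Pass 1. New:
  {f}  = complement {a, b, c, d, e}
  {a, f}  = complement {b, c, d, e}
  {c, e}  = complement {a, b, d, f}
  {d, e, f}  = complement {a, b, c}
  {a, b, c, d, f}  = {a, b, c} ∪ {a, b, d, f}
  [11 total]
Pass 2: 9 new —
  {e}  = complement {a, b, c, d, f}
  {c, e, f}  = {f} ∪ {c, e}
  {a, b, c, e}  = {a, b, c} ∪ {c, e}
  {a, b, c, f}  = {a, b, c} ∪ {a, f}
  {a, c, e, f}  = {a, f} ∪ {c, e}
  {a, d, e, f}  = {a, f} ∪ {d, e, f}
  {c, d, e, f}  = {c, e} ∪ {d, e, f}
  {a, b, d, e, f}  = {a, b, d, f} ∪ {d, e, f}
  {b, c, d, e, f}  = {b, c, d, e} ∪ {f}
  [20 total]
Pass 3. New:
  {a}  = complement {b, c, d, e, f}
  {c}  = complement {a, b, d, e, f}
  {a, b}  = complement {c, d, e, f}
  {b, c}  = complement {a, d, e, f}
  {b, d}  = complement {a, c, e, f}
  {d, e}  = complement {a, b, c, f}
  {d, f}  = complement {a, b, c, e}
  {e, f}  = {f} ∪ {e}
  {a, b, d}  = complement {c, e, f}
  {a, e, f}  = {a, f} ∪ {e}
  {a, b, c, e, f}  = {a, f} ∪ {a, b, c, e}
  {a, c, d, e, f}  = {a, f} ∪ {c, d, e, f}
  [32 total]
Pass 4 (24 new):
  {b}  = complement {a, c, d, e, f}
  {d}  = complement {a, b, c, e, f}
  {a, c}  = {c} ∪ {a}
  {a, e}  = {e} ∪ {a}
  {c, f}  = {f} ∪ {c}
  {a, b, e}  = {a, b} ∪ {e}
  {a, b, f}  = {a, b} ∪ {a, f}
  {a, c, e}  = {c, e} ∪ {a}
  {a, c, f}  = {a, f} ∪ {c}
  {a, d, e}  = {d, e} ∪ {a}
  {a, d, f}  = {a, f} ∪ {d, f}
  {b, c, d}  = complement {a, e, f}
  {b, c, e}  = {e} ∪ {b, c}
  {b, c, f}  = {f} ∪ {b, c}
  {b, d, e}  = {e} ∪ {b, d}
  {b, d, f}  = {f} ∪ {b, d}
  {c, d, e}  = {d, e} ∪ {c}
  {c, d, f}  = {c} ∪ {d, f}
  {a, b, c, d}  = complement {e, f}
  {a, b, d, e}  = {a, b} ∪ {d, e}
  {a, b, e, f}  = {e, f} ∪ {a, b}
  {b, c, d, f}  = {b, c} ∪ {d, f}
  {b, c, e, f}  = {e, f} ∪ {b, c}
  {b, d, e, f}  = {e, f} ∪ {b, d}
  [56 total]
Pass 5 (8 new):
  {a, d}  = complement {b, c, e, f}
  {b, e}  = {b} ∪ {e}
  {b, f}  = {b} ∪ {f}
  {c, d}  = complement {a, b, e, f}
  {a, c, d}  = {a, c} ∪ {d}
  {b, e, f}  = {e, f} ∪ {b}
  {a, c, d, e}  = {c, d, e} ∪ {a, c, e}
  {a, c, d, f}  = {a, c, f} ∪ {a, d, f}
  [64 total]
Pass 6: already closed under ᶜ and ∪.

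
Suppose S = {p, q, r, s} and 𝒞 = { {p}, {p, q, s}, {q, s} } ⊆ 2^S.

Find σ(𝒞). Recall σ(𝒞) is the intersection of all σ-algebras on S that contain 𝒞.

|σ(𝒞)| = 8.  σ(𝒞) = { {}, {p}, {r}, {p, r}, {q, s}, {p, q, s}, {q, r, s}, S }

Working:
Begin from { {}, {p}, {q, s}, {p, q, s}, S } (that is, 𝒞 plus ∅ and S).
Round 1 adds 3:
  {r}  = {p, q, s}ᶜ
  {p, r}  = {q, s}ᶜ
  {q, r, s}  = {p}ᶜ
  |family| = 8
Round 2: no new sets; the family is a σ-algebra.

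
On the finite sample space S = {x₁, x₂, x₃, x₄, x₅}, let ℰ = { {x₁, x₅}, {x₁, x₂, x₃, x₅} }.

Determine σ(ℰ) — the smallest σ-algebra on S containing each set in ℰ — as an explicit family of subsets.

|σ(ℰ)| = 8.  σ(ℰ) = { {}, {x₄}, {x₁, x₅}, {x₂, x₃}, {x₁, x₄, x₅}, {x₂, x₃, x₄}, {x₁, x₂, x₃, x₅}, S }

Check:
Take S₀ = ℰ ∪ {∅, S} = { {}, {x₁, x₅}, {x₁, x₂, x₃, x₅}, S }.
Step 1: 2 new —
  {x₄}  = complement {x₁, x₂, x₃, x₅}
  {x₂, x₃, x₄}  = complement {x₁, x₅}
  (now 6)
Step 2 (1 new):
  {x₁, x₄, x₅}  = {x₁, x₅} ∪ {x₄}
  (now 7)
Step 3 (1 new):
  {x₂, x₃}  = complement {x₁, x₄, x₅}
  (now 8)
Step 4: closed — nothing new.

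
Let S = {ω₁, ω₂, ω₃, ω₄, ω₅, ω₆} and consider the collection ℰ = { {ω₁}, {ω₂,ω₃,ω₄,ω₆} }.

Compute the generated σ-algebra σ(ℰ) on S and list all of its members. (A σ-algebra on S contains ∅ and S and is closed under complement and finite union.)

σ(ℰ) = { ∅, {ω₁}, {ω₅}, {ω₁,ω₅}, {ω₂,ω₃,ω₄,ω₆}, {ω₁,ω₂,ω₃,ω₄,ω₆}, {ω₂,ω₃,ω₄,ω₅,ω₆}, S }

Check:
Take S₀ = ℰ ∪ {∅, S} = { ∅, {ω₁}, {ω₂,ω₃,ω₄,ω₆}, S }.
Iteration 1 (3 new):
  {ω₁,ω₅}  = S∖{ω₂,ω₃,ω₄,ω₆}
  {ω₁,ω₂,ω₃,ω₄,ω₆}  = {ω₂,ω₃,ω₄,ω₆} ∪ {ω₁}
  {ω₂,ω₃,ω₄,ω₅,ω₆}  = S∖{ω₁}
  (now 7)
Iteration 2: +1 →
  {ω₅}  = S∖{ω₁,ω₂,ω₃,ω₄,ω₆}
  (now 8)
Iteration 3: no new sets; the family is a σ-algebra.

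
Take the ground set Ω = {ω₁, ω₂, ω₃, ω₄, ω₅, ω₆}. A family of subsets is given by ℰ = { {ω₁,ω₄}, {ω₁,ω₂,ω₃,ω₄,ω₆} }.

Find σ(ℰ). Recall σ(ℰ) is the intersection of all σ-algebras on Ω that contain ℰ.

σ(ℰ) (8 sets): { {}, {ω₅}, {ω₁,ω₄}, {ω₁,ω₄,ω₅}, {ω₂,ω₃,ω₆}, {ω₂,ω₃,ω₅,ω₆}, {ω₁,ω₂,ω₃,ω₄,ω₆}, Ω }

Derivation:
Initial family (4 sets): { {}, {ω₁,ω₄}, {ω₁,ω₂,ω₃,ω₄,ω₆}, Ω }.
Iteration 1. New:
  {ω₅}  = ᶜ of {ω₁,ω₂,ω₃,ω₄,ω₆}
  {ω₂,ω₃,ω₅,ω₆}  = ᶜ of {ω₁,ω₄}
  |family| = 6
Iteration 2 adds 1:
  {ω₁,ω₄,ω₅}  = {ω₁,ω₄} ∪ {ω₅}
  |family| = 7
Iteration 3: 1 new —
  {ω₂,ω₃,ω₆}  = ᶜ of {ω₁,ω₄,ω₅}
  |family| = 8
Iteration 4: already closed under ᶜ and ∪.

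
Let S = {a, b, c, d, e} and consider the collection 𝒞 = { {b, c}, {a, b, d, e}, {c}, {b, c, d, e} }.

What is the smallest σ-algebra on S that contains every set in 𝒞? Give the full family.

Start: 𝒞 ∪ {∅, S} = { {}, {c}, {b, c}, {a, b, d, e}, {b, c, d, e}, S }.
Pass 1 adds 2:
  {a}  = {b, c, d, e}ᶜ
  {a, d, e}  = {b, c}ᶜ
  |family| = 8
Pass 2: 3 new —
  {a, c}  = {c} ∪ {a}
  {a, b, c}  = {b, c} ∪ {a}
  {a, c, d, e}  = {a, d, e} ∪ {c}
  |family| = 11
Pass 3. New:
  {b}  = {a, c, d, e}ᶜ
  {d, e}  = {a, b, c}ᶜ
  {b, d, e}  = {a, c}ᶜ
  |family| = 14
Pass 4: +2 →
  {a, b}  = {b} ∪ {a}
  {c, d, e}  = {c} ∪ {d, e}
  |family| = 16
After Pass 5 the family is unchanged; done.

|σ(𝒞)| = 16.  σ(𝒞) = { {}, {a}, {b}, {c}, {a, b}, {a, c}, {b, c}, {d, e}, {a, b, c}, {a, d, e}, {b, d, e}, {c, d, e}, {a, b, d, e}, {a, c, d, e}, {b, c, d, e}, S }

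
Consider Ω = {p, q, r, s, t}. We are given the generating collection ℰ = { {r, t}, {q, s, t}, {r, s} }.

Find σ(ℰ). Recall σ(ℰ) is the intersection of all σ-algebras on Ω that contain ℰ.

Seed the family with ℰ together with ∅ and Ω: { ∅, {r, s}, {r, t}, {q, s, t}, Ω }.
Round 1: +5 →
  {p, r}  = Ω∖{q, s, t}
  {p, q, s}  = Ω∖{r, t}
  {p, q, t}  = Ω∖{r, s}
  {r, s, t}  = {r, s} ∪ {r, t}
  {q, r, s, t}  = {r, s} ∪ {q, s, t}
Round 2 (8 new):
  {p}  = Ω∖{q, r, s, t}
  {p, q}  = Ω∖{r, s, t}
  {p, r, s}  = {r, s} ∪ {p, r}
  {p, r, t}  = {p, r} ∪ {r, t}
  {p, q, r, s}  = {r, s} ∪ {p, q, s}
  {p, q, r, t}  = {p, q, t} ∪ {p, r}
  {p, q, s, t}  = {p, q, s} ∪ {p, q, t}
  {p, r, s, t}  = {r, s, t} ∪ {p, r}
Round 3: +7 →
  {q}  = Ω∖{p, r, s, t}
  {r}  = Ω∖{p, q, s, t}
  {s}  = Ω∖{p, q, r, t}
  {t}  = Ω∖{p, q, r, s}
  {q, s}  = Ω∖{p, r, t}
  {q, t}  = Ω∖{p, r, s}
  {p, q, r}  = {p, q} ∪ {p, r}
Round 4 (6 new):
  {p, s}  = {s} ∪ {p}
  {p, t}  = {t} ∪ {p}
  {q, r}  = {q} ∪ {r}
  {s, t}  = Ω∖{p, q, r}
  {q, r, s}  = {r, s} ∪ {q}
  {q, r, t}  = {q, t} ∪ {r}
Round 5 (1 new):
  {p, s, t}  = Ω∖{q, r}
After Round 6 the family is unchanged; done.

Therefore σ(ℰ) = { ∅, {p}, {q}, {r}, {s}, {t}, {p, q}, {p, r}, {p, s}, {p, t}, {q, r}, {q, s}, {q, t}, {r, s}, {r, t}, {s, t}, {p, q, r}, {p, q, s}, {p, q, t}, {p, r, s}, {p, r, t}, {p, s, t}, {q, r, s}, {q, r, t}, {q, s, t}, {r, s, t}, {p, q, r, s}, {p, q, r, t}, {p, q, s, t}, {p, r, s, t}, {q, r, s, t}, Ω } (|σ(ℰ)| = 32).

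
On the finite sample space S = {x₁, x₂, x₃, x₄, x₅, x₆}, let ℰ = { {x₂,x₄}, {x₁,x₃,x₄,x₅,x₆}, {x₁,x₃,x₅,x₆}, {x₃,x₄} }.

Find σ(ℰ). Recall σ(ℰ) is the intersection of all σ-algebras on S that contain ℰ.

Seed the family with ℰ together with ∅ and S: { ∅, {x₂,x₄}, {x₃,x₄}, {x₁,x₃,x₅,x₆}, {x₁,x₃,x₄,x₅,x₆}, S }.
Step 1: +3 →
  {x₂}  = ᶜ of {x₁,x₃,x₄,x₅,x₆}
  {x₂,x₃,x₄}  = {x₃,x₄} ∪ {x₂,x₄}
  {x₁,x₂,x₅,x₆}  = ᶜ of {x₃,x₄}
Step 2 (3 new):
  {x₁,x₅,x₆}  = ᶜ of {x₂,x₃,x₄}
  {x₁,x₂,x₃,x₅,x₆}  = {x₁,x₃,x₅,x₆} ∪ {x₂}
  {x₁,x₂,x₄,x₅,x₆}  = {x₂,x₄} ∪ {x₁,x₂,x₅,x₆}
Step 3 (2 new):
  {x₃}  = ᶜ of {x₁,x₂,x₄,x₅,x₆}
  {x₄}  = ᶜ of {x₁,x₂,x₃,x₅,x₆}
Step 4 (2 new):
  {x₂,x₃}  = {x₃} ∪ {x₂}
  {x₁,x₄,x₅,x₆}  = {x₁,x₅,x₆} ∪ {x₄}
Step 5: stable.

|σ(ℰ)| = 16.  σ(ℰ) = { ∅, {x₂}, {x₃}, {x₄}, {x₂,x₃}, {x₂,x₄}, {x₃,x₄}, {x₁,x₅,x₆}, {x₂,x₃,x₄}, {x₁,x₂,x₅,x₆}, {x₁,x₃,x₅,x₆}, {x₁,x₄,x₅,x₆}, {x₁,x₂,x₃,x₅,x₆}, {x₁,x₂,x₄,x₅,x₆}, {x₁,x₃,x₄,x₅,x₆}, S }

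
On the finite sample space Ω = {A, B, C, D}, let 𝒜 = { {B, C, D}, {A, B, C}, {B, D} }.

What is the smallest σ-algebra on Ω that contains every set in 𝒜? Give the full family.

|σ(𝒜)| = 16.  σ(𝒜) = { {}, {A}, {B}, {C}, {D}, {A, B}, {A, C}, {A, D}, {B, C}, {B, D}, {C, D}, {A, B, C}, {A, B, D}, {A, C, D}, {B, C, D}, Ω }

Working:
Begin from { {}, {B, D}, {A, B, C}, {B, C, D}, Ω } (that is, 𝒜 plus ∅ and Ω).
Round 1 (3 new):
  {A}  = complement {B, C, D}
  {D}  = complement {A, B, C}
  {A, C}  = complement {B, D}
  [8 total]
Round 2: +3 →
  {A, D}  = {D} ∪ {A}
  {A, B, D}  = {B, D} ∪ {A}
  {A, C, D}  = {D} ∪ {A, C}
  [11 total]
Round 3 adds 3:
  {B}  = complement {A, C, D}
  {C}  = complement {A, B, D}
  {B, C}  = complement {A, D}
  [14 total]
Round 4: +2 →
  {A, B}  = {B} ∪ {A}
  {C, D}  = {C} ∪ {D}
  [16 total]
Round 5: stable.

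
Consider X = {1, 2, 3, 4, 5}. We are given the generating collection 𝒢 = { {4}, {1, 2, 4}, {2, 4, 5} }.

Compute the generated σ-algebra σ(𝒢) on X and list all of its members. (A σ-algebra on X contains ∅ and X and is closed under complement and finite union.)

σ(𝒢) (32 sets): { {}, {1}, {2}, {3}, {4}, {5}, {1, 2}, {1, 3}, {1, 4}, {1, 5}, {2, 3}, {2, 4}, {2, 5}, {3, 4}, {3, 5}, {4, 5}, {1, 2, 3}, {1, 2, 4}, {1, 2, 5}, {1, 3, 4}, {1, 3, 5}, {1, 4, 5}, {2, 3, 4}, {2, 3, 5}, {2, 4, 5}, {3, 4, 5}, {1, 2, 3, 4}, {1, 2, 3, 5}, {1, 2, 4, 5}, {1, 3, 4, 5}, {2, 3, 4, 5}, X }

Check:
Start: 𝒢 ∪ {∅, X} = { {}, {4}, {1, 2, 4}, {2, 4, 5}, X }.
Step 1 (4 new):
  {1, 3}  = {2, 4, 5}ᶜ
  {3, 5}  = {1, 2, 4}ᶜ
  {1, 2, 3, 5}  = {4}ᶜ
  {1, 2, 4, 5}  = {1, 2, 4} ∪ {2, 4, 5}
Step 2 adds 6:
  {3}  = {1, 2, 4, 5}ᶜ
  {1, 3, 4}  = {1, 3} ∪ {4}
  {1, 3, 5}  = {1, 3} ∪ {3, 5}
  {3, 4, 5}  = {4} ∪ {3, 5}
  {1, 2, 3, 4}  = {1, 2, 4} ∪ {1, 3}
  {2, 3, 4, 5}  = {3, 5} ∪ {2, 4, 5}
Step 3: 7 new —
  {1}  = {2, 3, 4, 5}ᶜ
  {5}  = {1, 2, 3, 4}ᶜ
  {1, 2}  = {3, 4, 5}ᶜ
  {2, 4}  = {1, 3, 5}ᶜ
  {2, 5}  = {1, 3, 4}ᶜ
  {3, 4}  = {3} ∪ {4}
  {1, 3, 4, 5}  = {3, 4, 5} ∪ {1, 3, 4}
Step 4 adds 8:
  {2}  = {1, 3, 4, 5}ᶜ
  {1, 4}  = {4} ∪ {1}
  {1, 5}  = {5} ∪ {1}
  {4, 5}  = {5} ∪ {4}
  {1, 2, 3}  = {1, 3} ∪ {1, 2}
  {1, 2, 5}  = {3, 4}ᶜ
  {2, 3, 4}  = {3, 4} ∪ {2, 4}
  {2, 3, 5}  = {2, 5} ∪ {3, 5}
Step 5 (2 new):
  {2, 3}  = {2} ∪ {3}
  {1, 4, 5}  = {5} ∪ {1, 4}
Step 6: closed — nothing new.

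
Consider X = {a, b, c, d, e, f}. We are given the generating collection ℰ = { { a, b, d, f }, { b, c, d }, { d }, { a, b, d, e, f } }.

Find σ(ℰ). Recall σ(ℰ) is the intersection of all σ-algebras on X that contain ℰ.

|σ(ℰ)| = 32.  σ(ℰ) = { {}, { b }, { c }, { d }, { e }, { a, f }, { b, c }, { b, d }, { b, e }, { c, d }, { c, e }, { d, e }, { a, b, f }, { a, c, f }, { a, d, f }, { a, e, f }, { b, c, d }, { b, c, e }, { b, d, e }, { c, d, e }, { a, b, c, f }, { a, b, d, f }, { a, b, e, f }, { a, c, d, f }, { a, c, e, f }, { a, d, e, f }, { b, c, d, e }, { a, b, c, d, f }, { a, b, c, e, f }, { a, b, d, e, f }, { a, c, d, e, f }, X }

Working:
Seed the family with ℰ together with ∅ and X: { {}, { d }, { b, c, d }, { a, b, d, f }, { a, b, d, e, f }, X }.
Step 1 adds 5:
  { c }  = ᶜ of { a, b, d, e, f }
  { c, e }  = ᶜ of { a, b, d, f }
  { a, e, f }  = ᶜ of { b, c, d }
  { a, b, c, d, f }  = { b, c, d } ∪ { a, b, d, f }
  { a, b, c, e, f }  = ᶜ of { d }
  — 11 sets.
Step 2. New:
  { e }  = ᶜ of { a, b, c, d, f }
  { c, d }  = { c } ∪ { d }
  { c, d, e }  = { d } ∪ { c, e }
  { a, c, e, f }  = { c } ∪ { a, e, f }
  { a, d, e, f }  = { a, e, f } ∪ { d }
  { b, c, d, e }  = { b, c, d } ∪ { c, e }
  — 17 sets.
Step 3: +7 →
  { a, f }  = ᶜ of { b, c, d, e }
  { b, c }  = ᶜ of { a, d, e, f }
  { b, d }  = ᶜ of { a, c, e, f }
  { d, e }  = { d } ∪ { e }
  { a, b, f }  = ᶜ of { c, d, e }
  { a, b, e, f }  = ᶜ of { c, d }
  { a, c, d, e, f }  = { a, c, e, f } ∪ { c, d, e }
  — 24 sets.
Step 4 (7 new):
  { b }  = ᶜ of { a, c, d, e, f }
  { a, c, f }  = { a, f } ∪ { c }
  { a, d, f }  = { a, f } ∪ { d }
  { b, c, e }  = { e } ∪ { b, c }
  { b, d, e }  = { e } ∪ { b, d }
  { a, b, c, f }  = ᶜ of { d, e }
  { a, c, d, f }  = { c, d } ∪ { a, f }
  — 31 sets.
Step 5 adds 1:
  { b, e }  = ᶜ of { a, c, d, f }
  — 32 sets.
Step 6: no new sets; the family is a σ-algebra.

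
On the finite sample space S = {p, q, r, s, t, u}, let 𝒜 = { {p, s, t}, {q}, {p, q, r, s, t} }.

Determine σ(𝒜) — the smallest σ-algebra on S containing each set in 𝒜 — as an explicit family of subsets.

Take S₀ = 𝒜 ∪ {∅, S} = { ∅, {q}, {p, s, t}, {p, q, r, s, t}, S }.
Iteration 1: +4 →
  {u}  = S∖{p, q, r, s, t}
  {q, r, u}  = S∖{p, s, t}
  {p, q, s, t}  = {p, s, t} ∪ {q}
  {p, r, s, t, u}  = S∖{q}
  (now 9)
Iteration 2: 4 new —
  {q, u}  = {q} ∪ {u}
  {r, u}  = S∖{p, q, s, t}
  {p, s, t, u}  = {p, s, t} ∪ {u}
  {p, q, s, t, u}  = {p, q, s, t} ∪ {u}
  (now 13)
Iteration 3 (3 new):
  {r}  = S∖{p, q, s, t, u}
  {q, r}  = S∖{p, s, t, u}
  {p, r, s, t}  = S∖{q, u}
  (now 16)
After Iteration 4 the family is unchanged; done.

Therefore σ(𝒜) = { ∅, {q}, {r}, {u}, {q, r}, {q, u}, {r, u}, {p, s, t}, {q, r, u}, {p, q, s, t}, {p, r, s, t}, {p, s, t, u}, {p, q, r, s, t}, {p, q, s, t, u}, {p, r, s, t, u}, S } (|σ(𝒜)| = 16).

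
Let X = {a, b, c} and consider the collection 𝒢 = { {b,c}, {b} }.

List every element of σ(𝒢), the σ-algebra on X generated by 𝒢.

Take S₀ = 𝒢 ∪ {∅, X} = { {}, {b}, {b,c}, X }.
Iteration 1 adds 2:
  {a}  = X∖{b,c}
  {a,c}  = X∖{b}
  [6 total]
Iteration 2 (1 new):
  {a,b}  = {b} ∪ {a}
  [7 total]
Iteration 3: +1 →
  {c}  = X∖{a,b}
  [8 total]
Iteration 4: stable.

σ(𝒢) = { {}, {a}, {b}, {c}, {a,b}, {a,c}, {b,c}, X }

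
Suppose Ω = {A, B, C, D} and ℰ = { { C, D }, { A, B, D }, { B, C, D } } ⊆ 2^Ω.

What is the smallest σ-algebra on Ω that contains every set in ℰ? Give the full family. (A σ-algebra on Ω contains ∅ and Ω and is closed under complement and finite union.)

Initial family (5 sets): { {}, { C, D }, { A, B, D }, { B, C, D }, Ω }.
Pass 1 adds 3:
  { A }  = ᶜ of { B, C, D }
  { C }  = ᶜ of { A, B, D }
  { A, B }  = ᶜ of { C, D }
  (now 8)
Pass 2 (3 new):
  { A, C }  = { C } ∪ { A }
  { A, B, C }  = { C } ∪ { A, B }
  { A, C, D }  = { C, D } ∪ { A }
  (now 11)
Pass 3. New:
  { B }  = ᶜ of { A, C, D }
  { D }  = ᶜ of { A, B, C }
  { B, D }  = ᶜ of { A, C }
  (now 14)
Pass 4: 2 new —
  { A, D }  = { D } ∪ { A }
  { B, C }  = { C } ∪ { B }
  (now 16)
Pass 5: closed — nothing new.

Therefore σ(ℰ) = { {}, { A }, { B }, { C }, { D }, { A, B }, { A, C }, { A, D }, { B, C }, { B, D }, { C, D }, { A, B, C }, { A, B, D }, { A, C, D }, { B, C, D }, Ω } (|σ(ℰ)| = 16).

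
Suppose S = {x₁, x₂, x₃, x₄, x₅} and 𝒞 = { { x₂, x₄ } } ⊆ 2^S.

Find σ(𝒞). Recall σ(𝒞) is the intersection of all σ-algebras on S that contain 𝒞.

|σ(𝒞)| = 4.  σ(𝒞) = { ∅, { x₂, x₄ }, { x₁, x₃, x₅ }, S }

Derivation:
Seed the family with 𝒞 together with ∅ and S: { ∅, { x₂, x₄ }, S }.
Pass 1 adds 1:
  { x₁, x₃, x₅ }  = { x₂, x₄ }ᶜ
  [4 total]
Pass 2 adds nothing — fixpoint reached.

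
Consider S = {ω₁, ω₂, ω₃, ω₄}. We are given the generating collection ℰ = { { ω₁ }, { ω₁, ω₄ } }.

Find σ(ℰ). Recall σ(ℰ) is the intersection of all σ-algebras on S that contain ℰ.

Answer: σ(ℰ) = { {}, { ω₁ }, { ω₄ }, { ω₁, ω₄ }, { ω₂, ω₃ }, { ω₁, ω₂, ω₃ }, { ω₂, ω₃, ω₄ }, S }

Check:
Start: ℰ ∪ {∅, S} = { {}, { ω₁ }, { ω₁, ω₄ }, S }.
Round 1: 2 new —
  { ω₂, ω₃ }  = S∖{ ω₁, ω₄ }
  { ω₂, ω₃, ω₄ }  = S∖{ ω₁ }
  — 6 sets.
Round 2: 1 new —
  { ω₁, ω₂, ω₃ }  = { ω₂, ω₃ } ∪ { ω₁ }
  — 7 sets.
Round 3 adds 1:
  { ω₄ }  = S∖{ ω₁, ω₂, ω₃ }
  — 8 sets.
Round 4: no new sets; the family is a σ-algebra.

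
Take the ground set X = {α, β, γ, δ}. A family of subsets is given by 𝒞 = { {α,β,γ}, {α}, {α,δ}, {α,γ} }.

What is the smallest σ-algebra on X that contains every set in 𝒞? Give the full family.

Take S₀ = 𝒞 ∪ {∅, X} = { {}, {α}, {α,γ}, {α,δ}, {α,β,γ}, X }.
Pass 1: 5 new —
  {δ}  = complement {α,β,γ}
  {β,γ}  = complement {α,δ}
  {β,δ}  = complement {α,γ}
  {α,γ,δ}  = {α,δ} ∪ {α,γ}
  {β,γ,δ}  = complement {α}
  (now 11)
Pass 2: +2 →
  {β}  = complement {α,γ,δ}
  {α,β,δ}  = {α,δ} ∪ {β,δ}
  (now 13)
Pass 3: +2 →
  {γ}  = complement {α,β,δ}
  {α,β}  = {β} ∪ {α}
  (now 15)
Pass 4 adds 1:
  {γ,δ}  = complement {α,β}
  (now 16)
Pass 5: no new sets; the family is a σ-algebra.

|σ(𝒞)| = 16.  σ(𝒞) = { {}, {α}, {β}, {γ}, {δ}, {α,β}, {α,γ}, {α,δ}, {β,γ}, {β,δ}, {γ,δ}, {α,β,γ}, {α,β,δ}, {α,γ,δ}, {β,γ,δ}, X }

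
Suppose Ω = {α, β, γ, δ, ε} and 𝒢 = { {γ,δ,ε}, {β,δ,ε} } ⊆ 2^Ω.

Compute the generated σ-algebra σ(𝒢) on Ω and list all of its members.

Begin from { {}, {β,δ,ε}, {γ,δ,ε}, Ω } (that is, 𝒢 plus ∅ and Ω).
Step 1 adds 3:
  {α,β}  = ᶜ of {γ,δ,ε}
  {α,γ}  = ᶜ of {β,δ,ε}
  {β,γ,δ,ε}  = {γ,δ,ε} ∪ {β,δ,ε}
  [7 total]
Step 2. New:
  {α}  = ᶜ of {β,γ,δ,ε}
  {α,β,γ}  = {α,β} ∪ {α,γ}
  {α,β,δ,ε}  = {α,β} ∪ {β,δ,ε}
  {α,γ,δ,ε}  = {γ,δ,ε} ∪ {α,γ}
  [11 total]
Step 3 adds 3:
  {β}  = ᶜ of {α,γ,δ,ε}
  {γ}  = ᶜ of {α,β,δ,ε}
  {δ,ε}  = ᶜ of {α,β,γ}
  [14 total]
Step 4. New:
  {β,γ}  = {γ} ∪ {β}
  {α,δ,ε}  = {δ,ε} ∪ {α}
  [16 total]
After Step 5 the family is unchanged; done.

Therefore σ(𝒢) = { {}, {α}, {β}, {γ}, {α,β}, {α,γ}, {β,γ}, {δ,ε}, {α,β,γ}, {α,δ,ε}, {β,δ,ε}, {γ,δ,ε}, {α,β,δ,ε}, {α,γ,δ,ε}, {β,γ,δ,ε}, Ω } (|σ(𝒢)| = 16).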